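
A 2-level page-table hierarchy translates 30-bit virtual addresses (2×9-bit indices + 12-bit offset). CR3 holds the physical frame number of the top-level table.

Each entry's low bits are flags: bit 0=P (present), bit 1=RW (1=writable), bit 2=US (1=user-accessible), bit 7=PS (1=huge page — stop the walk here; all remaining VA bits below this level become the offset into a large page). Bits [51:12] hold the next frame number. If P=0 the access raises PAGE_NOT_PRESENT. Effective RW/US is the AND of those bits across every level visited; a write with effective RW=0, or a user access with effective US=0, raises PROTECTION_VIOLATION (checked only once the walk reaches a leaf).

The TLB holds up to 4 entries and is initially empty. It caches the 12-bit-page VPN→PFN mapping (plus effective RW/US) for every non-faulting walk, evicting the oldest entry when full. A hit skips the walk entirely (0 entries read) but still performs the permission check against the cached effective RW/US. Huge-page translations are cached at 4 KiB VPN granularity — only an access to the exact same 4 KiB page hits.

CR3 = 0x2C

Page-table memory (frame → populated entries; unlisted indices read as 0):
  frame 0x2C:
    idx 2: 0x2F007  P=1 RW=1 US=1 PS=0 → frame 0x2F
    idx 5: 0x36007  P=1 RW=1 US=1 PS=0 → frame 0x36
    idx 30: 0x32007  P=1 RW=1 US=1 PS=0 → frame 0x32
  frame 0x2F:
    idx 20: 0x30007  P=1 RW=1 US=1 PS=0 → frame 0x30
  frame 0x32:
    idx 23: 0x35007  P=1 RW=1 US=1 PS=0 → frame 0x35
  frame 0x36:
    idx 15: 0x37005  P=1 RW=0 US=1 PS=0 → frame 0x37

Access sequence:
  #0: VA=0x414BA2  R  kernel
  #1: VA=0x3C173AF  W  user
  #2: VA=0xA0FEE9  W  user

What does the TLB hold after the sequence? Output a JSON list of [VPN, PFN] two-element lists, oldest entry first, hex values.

Trace:
#0 VA=0x414BA2 (r,kernel):
  L0 @0x2C[2] → 0x2F007  P=1,RW=1,US=1,PS=0
  L1 @0x2F[20] → 0x30007  P=1,RW=1,US=1,PS=0
  ✓ 0x30BA2  — 2 lookups
#1 VA=0x3C173AF (w,user):
  L0 @0x2C[30] → 0x32007  P=1,RW=1,US=1,PS=0
  L1 @0x32[23] → 0x35007  P=1,RW=1,US=1,PS=0
  ✓ 0x353AF  — 2 lookups
#2 VA=0xA0FEE9 (w,user):
  L0 @0x2C[5] → 0x36007  P=1,RW=1,US=1,PS=0
  L1 @0x36[15] → 0x37005  P=1,RW=0,US=1,PS=0
  ⇒ fault: PROTECTION_VIOLATION  — 2 lookups

TLB: [["0x414", "0x30"], ["0x3C17", "0x35"]]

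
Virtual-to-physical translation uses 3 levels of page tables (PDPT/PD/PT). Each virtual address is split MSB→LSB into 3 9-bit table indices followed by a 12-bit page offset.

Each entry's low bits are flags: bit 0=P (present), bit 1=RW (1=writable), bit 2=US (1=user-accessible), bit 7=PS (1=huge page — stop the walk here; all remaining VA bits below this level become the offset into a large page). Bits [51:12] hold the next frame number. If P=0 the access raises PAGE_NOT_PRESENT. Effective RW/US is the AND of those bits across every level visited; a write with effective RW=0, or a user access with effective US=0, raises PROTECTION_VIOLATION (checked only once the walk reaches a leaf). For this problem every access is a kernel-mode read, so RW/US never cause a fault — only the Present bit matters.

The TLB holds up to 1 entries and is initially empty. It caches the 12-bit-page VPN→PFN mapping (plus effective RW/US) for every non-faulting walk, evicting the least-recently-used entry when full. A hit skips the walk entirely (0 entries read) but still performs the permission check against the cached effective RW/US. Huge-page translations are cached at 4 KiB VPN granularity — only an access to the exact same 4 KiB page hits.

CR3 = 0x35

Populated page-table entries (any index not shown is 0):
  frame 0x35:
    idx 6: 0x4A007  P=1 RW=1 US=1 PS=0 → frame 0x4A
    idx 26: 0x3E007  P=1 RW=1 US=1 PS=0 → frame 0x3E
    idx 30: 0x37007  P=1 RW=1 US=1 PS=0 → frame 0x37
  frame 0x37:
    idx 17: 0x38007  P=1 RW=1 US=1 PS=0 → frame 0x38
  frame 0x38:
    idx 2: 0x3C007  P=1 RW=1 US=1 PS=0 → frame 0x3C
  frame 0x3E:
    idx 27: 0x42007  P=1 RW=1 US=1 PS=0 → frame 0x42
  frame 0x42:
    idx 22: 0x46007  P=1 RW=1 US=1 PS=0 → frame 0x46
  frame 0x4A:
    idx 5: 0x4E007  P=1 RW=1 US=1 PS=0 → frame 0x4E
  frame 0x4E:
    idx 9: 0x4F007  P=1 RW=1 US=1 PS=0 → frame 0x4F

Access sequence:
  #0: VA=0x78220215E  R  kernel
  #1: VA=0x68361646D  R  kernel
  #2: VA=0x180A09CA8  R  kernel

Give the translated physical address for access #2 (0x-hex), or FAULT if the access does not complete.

Per-access translation:
#0 VA=0x78220215E (r,kernel):
  lvl0: tbl 0x35, slot 30 ⇒ 0x37007 (P1/RW1/US1/PS0)
  lvl1: tbl 0x37, slot 17 ⇒ 0x38007 (P1/RW1/US1/PS0)
  lvl2: tbl 0x38, slot 2 ⇒ 0x3C007 (P1/RW1/US1/PS0)
  ⇒ phys 0x3C15E  [3 reads]
#1 VA=0x68361646D (r,kernel):
  lvl0: tbl 0x35, slot 26 ⇒ 0x3E007 (P1/RW1/US1/PS0)
  lvl1: tbl 0x3E, slot 27 ⇒ 0x42007 (P1/RW1/US1/PS0)
  lvl2: tbl 0x42, slot 22 ⇒ 0x46007 (P1/RW1/US1/PS0)
  ⇒ phys 0x4646D  [3 reads]
#2 VA=0x180A09CA8 (r,kernel):
  lvl0: tbl 0x35, slot 6 ⇒ 0x4A007 (P1/RW1/US1/PS0)
  lvl1: tbl 0x4A, slot 5 ⇒ 0x4E007 (P1/RW1/US1/PS0)
  lvl2: tbl 0x4E, slot 9 ⇒ 0x4F007 (P1/RW1/US1/PS0)
  ⇒ phys 0x4FCA8  [3 reads]

Access #2 PA: 0x4FCA8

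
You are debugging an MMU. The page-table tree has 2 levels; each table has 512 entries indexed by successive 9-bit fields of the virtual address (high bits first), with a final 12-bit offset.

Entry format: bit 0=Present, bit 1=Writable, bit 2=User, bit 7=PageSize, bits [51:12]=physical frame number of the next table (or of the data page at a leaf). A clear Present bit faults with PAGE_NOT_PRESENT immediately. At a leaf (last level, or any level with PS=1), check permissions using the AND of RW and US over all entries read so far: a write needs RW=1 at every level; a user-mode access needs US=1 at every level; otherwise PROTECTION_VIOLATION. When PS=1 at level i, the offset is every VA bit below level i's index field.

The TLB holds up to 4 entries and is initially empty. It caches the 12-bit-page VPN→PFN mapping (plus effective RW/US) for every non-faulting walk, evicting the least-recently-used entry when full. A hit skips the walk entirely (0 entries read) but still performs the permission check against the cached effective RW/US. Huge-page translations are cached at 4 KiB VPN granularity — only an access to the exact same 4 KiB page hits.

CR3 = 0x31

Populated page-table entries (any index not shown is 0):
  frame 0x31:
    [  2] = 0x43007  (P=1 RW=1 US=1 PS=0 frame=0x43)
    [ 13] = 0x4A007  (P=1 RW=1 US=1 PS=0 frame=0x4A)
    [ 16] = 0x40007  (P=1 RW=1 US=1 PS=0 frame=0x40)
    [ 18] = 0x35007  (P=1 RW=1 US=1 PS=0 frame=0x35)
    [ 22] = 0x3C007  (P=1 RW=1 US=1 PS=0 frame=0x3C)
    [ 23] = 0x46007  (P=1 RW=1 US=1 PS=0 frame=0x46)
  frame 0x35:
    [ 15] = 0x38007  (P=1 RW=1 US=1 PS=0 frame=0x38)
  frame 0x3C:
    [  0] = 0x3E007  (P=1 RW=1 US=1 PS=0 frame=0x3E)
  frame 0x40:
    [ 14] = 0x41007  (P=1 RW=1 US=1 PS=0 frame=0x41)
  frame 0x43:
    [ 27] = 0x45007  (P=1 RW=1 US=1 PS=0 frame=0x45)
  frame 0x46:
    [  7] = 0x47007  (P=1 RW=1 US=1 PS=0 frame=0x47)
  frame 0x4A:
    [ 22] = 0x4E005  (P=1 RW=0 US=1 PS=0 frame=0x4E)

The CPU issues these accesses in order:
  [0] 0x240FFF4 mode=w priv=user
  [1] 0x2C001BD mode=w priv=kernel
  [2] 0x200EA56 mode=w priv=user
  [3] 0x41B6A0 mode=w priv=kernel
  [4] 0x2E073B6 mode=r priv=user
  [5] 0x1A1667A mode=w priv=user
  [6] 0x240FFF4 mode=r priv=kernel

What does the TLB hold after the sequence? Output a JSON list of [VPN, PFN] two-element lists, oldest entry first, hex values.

Trace:
#0 VA=0x240FFF4 (w,user):
  lvl0: tbl 0x31, slot 18 ⇒ 0x35007 (P1/RW1/US1/PS0)
  lvl1: tbl 0x35, slot 15 ⇒ 0x38007 (P1/RW1/US1/PS0)
  ✓ 0x38FF4  — 2 lookups
#1 VA=0x2C001BD (w,kernel):
  lvl0: tbl 0x31, slot 22 ⇒ 0x3C007 (P1/RW1/US1/PS0)
  lvl1: tbl 0x3C, slot 0 ⇒ 0x3E007 (P1/RW1/US1/PS0)
  ✓ 0x3E1BD  — 2 lookups
#2 VA=0x200EA56 (w,user):
  lvl0: tbl 0x31, slot 16 ⇒ 0x40007 (P1/RW1/US1/PS0)
  lvl1: tbl 0x40, slot 14 ⇒ 0x41007 (P1/RW1/US1/PS0)
  ✓ 0x41A56  — 2 lookups
#3 VA=0x41B6A0 (w,kernel):
  lvl0: tbl 0x31, slot 2 ⇒ 0x43007 (P1/RW1/US1/PS0)
  lvl1: tbl 0x43, slot 27 ⇒ 0x45007 (P1/RW1/US1/PS0)
  ✓ 0x456A0  — 2 lookups
#4 VA=0x2E073B6 (r,user):
  lvl0: tbl 0x31, slot 23 ⇒ 0x46007 (P1/RW1/US1/PS0)
  lvl1: tbl 0x46, slot 7 ⇒ 0x47007 (P1/RW1/US1/PS0)
  ✓ 0x473B6  — 2 lookups
#5 VA=0x1A1667A (w,user):
  lvl0: tbl 0x31, slot 13 ⇒ 0x4A007 (P1/RW1/US1/PS0)
  lvl1: tbl 0x4A, slot 22 ⇒ 0x4E005 (P1/RW0/US1/PS0)
  ✗ PROTECTION_VIOLATION  [2 reads]
#6 VA=0x240FFF4 (r,kernel):
  lvl0: tbl 0x31, slot 18 ⇒ 0x35007 (P1/RW1/US1/PS0)
  lvl1: tbl 0x35, slot 15 ⇒ 0x38007 (P1/RW1/US1/PS0)
  ✓ 0x38FF4  — 2 lookups

TLB: [["0x200E", "0x41"], ["0x41B", "0x45"], ["0x2E07", "0x47"], ["0x240F", "0x38"]]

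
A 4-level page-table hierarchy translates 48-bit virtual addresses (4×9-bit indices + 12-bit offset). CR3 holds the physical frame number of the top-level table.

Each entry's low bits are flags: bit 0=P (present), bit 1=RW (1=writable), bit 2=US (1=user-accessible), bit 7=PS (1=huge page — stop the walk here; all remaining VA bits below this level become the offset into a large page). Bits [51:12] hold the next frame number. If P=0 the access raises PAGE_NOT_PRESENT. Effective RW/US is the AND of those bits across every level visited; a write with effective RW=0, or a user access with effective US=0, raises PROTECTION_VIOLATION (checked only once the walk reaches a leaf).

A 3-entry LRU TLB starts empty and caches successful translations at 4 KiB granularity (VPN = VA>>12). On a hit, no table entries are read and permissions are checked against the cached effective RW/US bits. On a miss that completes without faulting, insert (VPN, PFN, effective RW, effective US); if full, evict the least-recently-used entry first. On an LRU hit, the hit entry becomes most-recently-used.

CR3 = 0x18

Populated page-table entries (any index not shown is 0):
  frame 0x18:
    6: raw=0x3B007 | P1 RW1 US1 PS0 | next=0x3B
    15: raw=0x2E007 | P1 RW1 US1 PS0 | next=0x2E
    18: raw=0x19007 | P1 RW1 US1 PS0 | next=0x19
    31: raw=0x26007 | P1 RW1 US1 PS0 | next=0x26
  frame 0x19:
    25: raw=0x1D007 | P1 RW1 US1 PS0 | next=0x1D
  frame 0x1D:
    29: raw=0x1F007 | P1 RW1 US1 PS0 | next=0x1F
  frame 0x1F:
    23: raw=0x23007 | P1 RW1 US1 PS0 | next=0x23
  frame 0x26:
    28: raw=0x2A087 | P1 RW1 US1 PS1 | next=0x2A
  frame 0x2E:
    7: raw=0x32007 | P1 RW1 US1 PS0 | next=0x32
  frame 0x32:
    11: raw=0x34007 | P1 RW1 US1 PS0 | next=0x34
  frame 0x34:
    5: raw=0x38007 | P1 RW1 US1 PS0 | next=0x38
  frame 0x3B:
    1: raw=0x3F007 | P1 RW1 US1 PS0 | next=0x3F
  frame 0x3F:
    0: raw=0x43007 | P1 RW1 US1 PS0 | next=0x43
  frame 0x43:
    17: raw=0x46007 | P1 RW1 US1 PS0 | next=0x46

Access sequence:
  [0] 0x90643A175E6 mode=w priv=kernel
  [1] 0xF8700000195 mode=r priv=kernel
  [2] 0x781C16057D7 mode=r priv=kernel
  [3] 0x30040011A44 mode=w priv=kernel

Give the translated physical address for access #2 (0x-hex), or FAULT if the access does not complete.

Trace:
#0 VA=0x90643A175E6 (w,kernel):
  lvl0: tbl 0x18, slot 18 ⇒ 0x19007 (P1/RW1/US1/PS0)
  lvl1: tbl 0x19, slot 25 ⇒ 0x1D007 (P1/RW1/US1/PS0)
  lvl2: tbl 0x1D, slot 29 ⇒ 0x1F007 (P1/RW1/US1/PS0)
  lvl3: tbl 0x1F, slot 23 ⇒ 0x23007 (P1/RW1/US1/PS0)
  → PA=0x235E6  (4 entries read)
#1 VA=0xF8700000195 (r,kernel):
  lvl0: tbl 0x18, slot 31 ⇒ 0x26007 (P1/RW1/US1/PS0)
  lvl1: tbl 0x26, slot 28 ⇒ 0x2A087 (P1/RW1/US1/PS1)
  → PA=0x2A195 (huge @L1)  (2 entries read)
#2 VA=0x781C16057D7 (r,kernel):
  lvl0: tbl 0x18, slot 15 ⇒ 0x2E007 (P1/RW1/US1/PS0)
  lvl1: tbl 0x2E, slot 7 ⇒ 0x32007 (P1/RW1/US1/PS0)
  lvl2: tbl 0x32, slot 11 ⇒ 0x34007 (P1/RW1/US1/PS0)
  lvl3: tbl 0x34, slot 5 ⇒ 0x38007 (P1/RW1/US1/PS0)
  → PA=0x387D7  (4 entries read)
#3 VA=0x30040011A44 (w,kernel):
  lvl0: tbl 0x18, slot 6 ⇒ 0x3B007 (P1/RW1/US1/PS0)
  lvl1: tbl 0x3B, slot 1 ⇒ 0x3F007 (P1/RW1/US1/PS0)
  lvl2: tbl 0x3F, slot 0 ⇒ 0x43007 (P1/RW1/US1/PS0)
  lvl3: tbl 0x43, slot 17 ⇒ 0x46007 (P1/RW1/US1/PS0)
  → PA=0x46A44  (4 entries read)

Access #2 PA: 0x387D7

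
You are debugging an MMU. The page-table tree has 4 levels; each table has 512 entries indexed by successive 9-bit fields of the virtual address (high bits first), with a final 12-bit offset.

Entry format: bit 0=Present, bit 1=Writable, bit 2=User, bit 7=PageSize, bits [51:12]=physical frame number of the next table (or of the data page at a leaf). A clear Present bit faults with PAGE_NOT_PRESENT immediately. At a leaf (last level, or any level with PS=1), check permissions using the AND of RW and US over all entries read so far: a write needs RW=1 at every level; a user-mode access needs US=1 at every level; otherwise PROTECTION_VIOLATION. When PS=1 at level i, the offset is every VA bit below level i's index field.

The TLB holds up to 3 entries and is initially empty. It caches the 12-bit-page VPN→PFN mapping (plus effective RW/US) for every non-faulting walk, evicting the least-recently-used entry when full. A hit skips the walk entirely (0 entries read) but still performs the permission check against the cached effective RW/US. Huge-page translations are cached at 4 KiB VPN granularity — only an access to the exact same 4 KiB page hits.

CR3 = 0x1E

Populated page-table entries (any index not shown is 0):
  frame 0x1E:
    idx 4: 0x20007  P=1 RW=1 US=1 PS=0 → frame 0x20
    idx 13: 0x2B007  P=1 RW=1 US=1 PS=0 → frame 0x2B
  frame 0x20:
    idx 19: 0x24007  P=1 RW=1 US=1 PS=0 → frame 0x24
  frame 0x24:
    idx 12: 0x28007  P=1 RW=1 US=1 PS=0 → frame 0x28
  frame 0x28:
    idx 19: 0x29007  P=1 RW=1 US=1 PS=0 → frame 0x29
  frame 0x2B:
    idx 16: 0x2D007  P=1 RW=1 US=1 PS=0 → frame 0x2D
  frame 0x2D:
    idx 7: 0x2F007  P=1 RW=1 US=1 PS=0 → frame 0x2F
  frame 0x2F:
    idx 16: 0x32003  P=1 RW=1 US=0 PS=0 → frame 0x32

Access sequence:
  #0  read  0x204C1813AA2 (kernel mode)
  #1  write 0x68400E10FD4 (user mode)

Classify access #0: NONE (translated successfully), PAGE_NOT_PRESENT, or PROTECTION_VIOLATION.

Trace:
#0 VA=0x204C1813AA2 (r,kernel):
  lvl0: tbl 0x1E, slot 4 ⇒ 0x20007 (P1/RW1/US1/PS0)
  lvl1: tbl 0x20, slot 19 ⇒ 0x24007 (P1/RW1/US1/PS0)
  lvl2: tbl 0x24, slot 12 ⇒ 0x28007 (P1/RW1/US1/PS0)
  lvl3: tbl 0x28, slot 19 ⇒ 0x29007 (P1/RW1/US1/PS0)
  ⇒ phys 0x29AA2  [4 reads]
#1 VA=0x68400E10FD4 (w,user):
  lvl0: tbl 0x1E, slot 13 ⇒ 0x2B007 (P1/RW1/US1/PS0)
  lvl1: tbl 0x2B, slot 16 ⇒ 0x2D007 (P1/RW1/US1/PS0)
  lvl2: tbl 0x2D, slot 7 ⇒ 0x2F007 (P1/RW1/US1/PS0)
  lvl3: tbl 0x2F, slot 16 ⇒ 0x32003 (P1/RW1/US0/PS0)
  ⇒ fault: PROTECTION_VIOLATION  — 4 lookups

Access #0 fault: NONE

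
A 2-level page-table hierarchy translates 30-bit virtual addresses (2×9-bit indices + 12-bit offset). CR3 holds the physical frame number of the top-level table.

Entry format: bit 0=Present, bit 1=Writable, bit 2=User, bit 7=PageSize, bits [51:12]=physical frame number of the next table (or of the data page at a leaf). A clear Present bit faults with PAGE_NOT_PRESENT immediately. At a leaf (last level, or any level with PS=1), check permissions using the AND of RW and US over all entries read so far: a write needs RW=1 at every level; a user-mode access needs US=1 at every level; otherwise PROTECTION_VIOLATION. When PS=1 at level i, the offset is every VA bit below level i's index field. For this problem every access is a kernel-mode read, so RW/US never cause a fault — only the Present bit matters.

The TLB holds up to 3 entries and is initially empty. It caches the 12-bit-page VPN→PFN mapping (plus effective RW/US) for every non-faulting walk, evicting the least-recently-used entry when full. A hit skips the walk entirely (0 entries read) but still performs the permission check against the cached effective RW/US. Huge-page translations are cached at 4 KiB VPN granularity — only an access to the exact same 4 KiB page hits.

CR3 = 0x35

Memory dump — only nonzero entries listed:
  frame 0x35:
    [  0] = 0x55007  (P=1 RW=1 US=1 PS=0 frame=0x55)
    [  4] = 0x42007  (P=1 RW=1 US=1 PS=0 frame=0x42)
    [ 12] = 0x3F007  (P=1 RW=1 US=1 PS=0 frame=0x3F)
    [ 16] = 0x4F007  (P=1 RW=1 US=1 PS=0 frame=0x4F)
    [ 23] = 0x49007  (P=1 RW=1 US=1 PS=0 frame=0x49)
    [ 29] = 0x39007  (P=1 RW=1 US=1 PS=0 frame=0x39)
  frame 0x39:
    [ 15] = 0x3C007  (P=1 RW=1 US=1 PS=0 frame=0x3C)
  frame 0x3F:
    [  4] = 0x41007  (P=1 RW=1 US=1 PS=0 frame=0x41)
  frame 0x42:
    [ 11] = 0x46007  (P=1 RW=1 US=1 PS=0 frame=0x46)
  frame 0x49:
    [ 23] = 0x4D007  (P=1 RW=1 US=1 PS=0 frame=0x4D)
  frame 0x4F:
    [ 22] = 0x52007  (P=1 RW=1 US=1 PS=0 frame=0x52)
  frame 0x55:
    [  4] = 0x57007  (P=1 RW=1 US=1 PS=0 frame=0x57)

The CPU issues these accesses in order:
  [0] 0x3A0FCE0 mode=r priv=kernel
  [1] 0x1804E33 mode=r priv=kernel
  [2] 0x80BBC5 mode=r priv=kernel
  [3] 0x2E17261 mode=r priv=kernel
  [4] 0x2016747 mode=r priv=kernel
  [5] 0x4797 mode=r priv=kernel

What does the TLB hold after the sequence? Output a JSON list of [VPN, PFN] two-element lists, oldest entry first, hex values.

Trace:
#0 VA=0x3A0FCE0 (r,kernel):
  L0 @0x35[29] → 0x39007  P=1,RW=1,US=1,PS=0
  L1 @0x39[15] → 0x3C007  P=1,RW=1,US=1,PS=0
  → PA=0x3CCE0  (2 entries read)
#1 VA=0x1804E33 (r,kernel):
  L0 @0x35[12] → 0x3F007  P=1,RW=1,US=1,PS=0
  L1 @0x3F[4] → 0x41007  P=1,RW=1,US=1,PS=0
  → PA=0x41E33  (2 entries read)
#2 VA=0x80BBC5 (r,kernel):
  L0 @0x35[4] → 0x42007  P=1,RW=1,US=1,PS=0
  L1 @0x42[11] → 0x46007  P=1,RW=1,US=1,PS=0
  → PA=0x46BC5  (2 entries read)
#3 VA=0x2E17261 (r,kernel):
  L0 @0x35[23] → 0x49007  P=1,RW=1,US=1,PS=0
  L1 @0x49[23] → 0x4D007  P=1,RW=1,US=1,PS=0
  → PA=0x4D261  (2 entries read)
#4 VA=0x2016747 (r,kernel):
  L0 @0x35[16] → 0x4F007  P=1,RW=1,US=1,PS=0
  L1 @0x4F[22] → 0x52007  P=1,RW=1,US=1,PS=0
  → PA=0x52747  (2 entries read)
#5 VA=0x4797 (r,kernel):
  L0 @0x35[0] → 0x55007  P=1,RW=1,US=1,PS=0
  L1 @0x55[4] → 0x57007  P=1,RW=1,US=1,PS=0
  → PA=0x57797  (2 entries read)

TLB: [["0x2E17", "0x4D"], ["0x2016", "0x52"], ["0x4", "0x57"]]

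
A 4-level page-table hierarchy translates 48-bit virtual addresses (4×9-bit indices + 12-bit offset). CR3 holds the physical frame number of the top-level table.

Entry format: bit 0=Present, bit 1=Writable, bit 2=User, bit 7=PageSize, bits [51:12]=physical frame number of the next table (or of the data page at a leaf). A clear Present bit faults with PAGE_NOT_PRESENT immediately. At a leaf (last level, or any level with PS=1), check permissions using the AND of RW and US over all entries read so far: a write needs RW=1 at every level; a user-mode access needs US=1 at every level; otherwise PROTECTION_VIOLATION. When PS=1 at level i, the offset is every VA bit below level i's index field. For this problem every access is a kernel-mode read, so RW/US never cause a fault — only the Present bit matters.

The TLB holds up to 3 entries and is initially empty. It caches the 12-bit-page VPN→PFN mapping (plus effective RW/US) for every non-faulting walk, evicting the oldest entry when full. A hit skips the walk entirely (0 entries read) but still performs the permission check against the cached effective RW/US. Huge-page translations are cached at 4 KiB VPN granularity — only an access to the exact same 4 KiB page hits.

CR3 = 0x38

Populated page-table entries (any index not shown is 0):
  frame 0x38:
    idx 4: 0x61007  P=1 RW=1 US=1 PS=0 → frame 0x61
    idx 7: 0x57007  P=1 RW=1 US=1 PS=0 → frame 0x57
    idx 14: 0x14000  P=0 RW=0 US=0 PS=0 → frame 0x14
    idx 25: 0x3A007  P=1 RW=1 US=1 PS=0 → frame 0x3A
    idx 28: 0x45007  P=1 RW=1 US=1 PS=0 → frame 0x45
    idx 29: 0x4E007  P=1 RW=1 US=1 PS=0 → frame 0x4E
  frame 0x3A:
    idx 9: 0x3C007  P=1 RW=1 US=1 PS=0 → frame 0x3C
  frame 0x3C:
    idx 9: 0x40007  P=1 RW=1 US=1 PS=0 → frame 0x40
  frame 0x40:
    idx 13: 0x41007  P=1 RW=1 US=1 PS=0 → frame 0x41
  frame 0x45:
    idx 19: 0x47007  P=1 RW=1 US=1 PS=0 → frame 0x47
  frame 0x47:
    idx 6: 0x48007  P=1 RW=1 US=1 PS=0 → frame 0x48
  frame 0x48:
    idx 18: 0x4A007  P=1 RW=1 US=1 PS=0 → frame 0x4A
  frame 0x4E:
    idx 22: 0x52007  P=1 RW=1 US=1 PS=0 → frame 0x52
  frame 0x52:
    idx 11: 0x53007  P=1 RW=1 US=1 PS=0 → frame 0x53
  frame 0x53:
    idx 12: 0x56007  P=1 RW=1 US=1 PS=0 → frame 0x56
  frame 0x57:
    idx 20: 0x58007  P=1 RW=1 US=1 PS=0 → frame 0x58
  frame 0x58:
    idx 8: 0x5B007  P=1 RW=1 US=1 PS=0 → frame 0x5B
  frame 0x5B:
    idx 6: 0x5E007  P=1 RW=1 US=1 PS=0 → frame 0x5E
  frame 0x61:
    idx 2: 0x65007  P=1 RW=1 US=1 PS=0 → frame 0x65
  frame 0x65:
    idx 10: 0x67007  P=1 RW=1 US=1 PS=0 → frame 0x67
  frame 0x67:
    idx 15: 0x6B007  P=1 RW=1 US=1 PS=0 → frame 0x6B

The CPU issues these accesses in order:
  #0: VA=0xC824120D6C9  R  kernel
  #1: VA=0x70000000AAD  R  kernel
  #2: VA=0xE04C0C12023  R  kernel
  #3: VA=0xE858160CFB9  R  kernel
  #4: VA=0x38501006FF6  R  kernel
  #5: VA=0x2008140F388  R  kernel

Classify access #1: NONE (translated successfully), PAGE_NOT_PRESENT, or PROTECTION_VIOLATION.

Walk each access:
#0 VA=0xC824120D6C9 (r,kernel):
  L0: frame=0x38 idx=25 entry=0x3A007 [P=1 RW=1 US=1 PS=0]
  L1: frame=0x3A idx=9 entry=0x3C007 [P=1 RW=1 US=1 PS=0]
  L2: frame=0x3C idx=9 entry=0x40007 [P=1 RW=1 US=1 PS=0]
  L3: frame=0x40 idx=13 entry=0x41007 [P=1 RW=1 US=1 PS=0]
  → PA=0x416C9  (4 entries read)
#1 VA=0x70000000AAD (r,kernel):
  L0: frame=0x38 idx=14 entry=0x14000 [P=0 RW=0 US=0 PS=0]
  → PAGE_NOT_PRESENT  (1 entries read)
#2 VA=0xE04C0C12023 (r,kernel):
  L0: frame=0x38 idx=28 entry=0x45007 [P=1 RW=1 US=1 PS=0]
  L1: frame=0x45 idx=19 entry=0x47007 [P=1 RW=1 US=1 PS=0]
  L2: frame=0x47 idx=6 entry=0x48007 [P=1 RW=1 US=1 PS=0]
  L3: frame=0x48 idx=18 entry=0x4A007 [P=1 RW=1 US=1 PS=0]
  → PA=0x4A023  (4 entries read)
#3 VA=0xE858160CFB9 (r,kernel):
  L0: frame=0x38 idx=29 entry=0x4E007 [P=1 RW=1 US=1 PS=0]
  L1: frame=0x4E idx=22 entry=0x52007 [P=1 RW=1 US=1 PS=0]
  L2: frame=0x52 idx=11 entry=0x53007 [P=1 RW=1 US=1 PS=0]
  L3: frame=0x53 idx=12 entry=0x56007 [P=1 RW=1 US=1 PS=0]
  → PA=0x56FB9  (4 entries read)
#4 VA=0x38501006FF6 (r,kernel):
  L0: frame=0x38 idx=7 entry=0x57007 [P=1 RW=1 US=1 PS=0]
  L1: frame=0x57 idx=20 entry=0x58007 [P=1 RW=1 US=1 PS=0]
  L2: frame=0x58 idx=8 entry=0x5B007 [P=1 RW=1 US=1 PS=0]
  L3: frame=0x5B idx=6 entry=0x5E007 [P=1 RW=1 US=1 PS=0]
  → PA=0x5EFF6  (4 entries read)
#5 VA=0x2008140F388 (r,kernel):
  L0: frame=0x38 idx=4 entry=0x61007 [P=1 RW=1 US=1 PS=0]
  L1: frame=0x61 idx=2 entry=0x65007 [P=1 RW=1 US=1 PS=0]
  L2: frame=0x65 idx=10 entry=0x67007 [P=1 RW=1 US=1 PS=0]
  L3: frame=0x67 idx=15 entry=0x6B007 [P=1 RW=1 US=1 PS=0]
  → PA=0x6B388  (4 entries read)

Access #1 fault: PAGE_NOT_PRESENT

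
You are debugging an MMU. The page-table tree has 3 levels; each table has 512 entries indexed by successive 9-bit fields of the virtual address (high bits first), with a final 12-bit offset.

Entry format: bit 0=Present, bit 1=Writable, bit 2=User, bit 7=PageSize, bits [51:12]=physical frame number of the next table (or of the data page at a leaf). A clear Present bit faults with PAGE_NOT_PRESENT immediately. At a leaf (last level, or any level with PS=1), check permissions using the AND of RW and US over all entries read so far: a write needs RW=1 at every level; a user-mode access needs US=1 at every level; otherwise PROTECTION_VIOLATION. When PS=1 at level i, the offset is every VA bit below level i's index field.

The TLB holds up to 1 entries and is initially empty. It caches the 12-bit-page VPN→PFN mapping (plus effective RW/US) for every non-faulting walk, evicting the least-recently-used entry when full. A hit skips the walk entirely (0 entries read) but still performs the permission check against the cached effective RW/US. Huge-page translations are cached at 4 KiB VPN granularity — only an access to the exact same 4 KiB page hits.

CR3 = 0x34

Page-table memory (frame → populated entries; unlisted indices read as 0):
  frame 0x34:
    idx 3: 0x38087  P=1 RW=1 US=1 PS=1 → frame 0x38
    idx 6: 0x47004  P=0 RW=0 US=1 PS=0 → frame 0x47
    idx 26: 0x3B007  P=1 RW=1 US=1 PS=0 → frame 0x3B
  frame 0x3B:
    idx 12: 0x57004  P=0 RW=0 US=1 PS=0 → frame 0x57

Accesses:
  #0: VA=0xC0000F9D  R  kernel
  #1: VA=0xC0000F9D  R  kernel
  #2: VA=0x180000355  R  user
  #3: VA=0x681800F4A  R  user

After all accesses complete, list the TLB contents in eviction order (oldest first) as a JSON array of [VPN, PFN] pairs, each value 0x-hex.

Per-access translation:
#0 VA=0xC0000F9D (r,kernel):
  lvl0: tbl 0x34, slot 3 ⇒ 0x38087 (P1/RW1/US1/PS1)
  → PA=0x38F9D (huge @L0)  (1 entries read)
#1 VA=0xC0000F9D (r,kernel):
  TLB hit vpn=0xC0000 → PA=0x38F9D
#2 VA=0x180000355 (r,user):
  lvl0: tbl 0x34, slot 6 ⇒ 0x47004 (P0/RW0/US1/PS0)
  → PAGE_NOT_PRESENT  (1 entries read)
#3 VA=0x681800F4A (r,user):
  lvl0: tbl 0x34, slot 26 ⇒ 0x3B007 (P1/RW1/US1/PS0)
  lvl1: tbl 0x3B, slot 12 ⇒ 0x57004 (P0/RW0/US1/PS0)
  → PAGE_NOT_PRESENT  (2 entries read)

TLB: [["0xC0000", "0x38"]]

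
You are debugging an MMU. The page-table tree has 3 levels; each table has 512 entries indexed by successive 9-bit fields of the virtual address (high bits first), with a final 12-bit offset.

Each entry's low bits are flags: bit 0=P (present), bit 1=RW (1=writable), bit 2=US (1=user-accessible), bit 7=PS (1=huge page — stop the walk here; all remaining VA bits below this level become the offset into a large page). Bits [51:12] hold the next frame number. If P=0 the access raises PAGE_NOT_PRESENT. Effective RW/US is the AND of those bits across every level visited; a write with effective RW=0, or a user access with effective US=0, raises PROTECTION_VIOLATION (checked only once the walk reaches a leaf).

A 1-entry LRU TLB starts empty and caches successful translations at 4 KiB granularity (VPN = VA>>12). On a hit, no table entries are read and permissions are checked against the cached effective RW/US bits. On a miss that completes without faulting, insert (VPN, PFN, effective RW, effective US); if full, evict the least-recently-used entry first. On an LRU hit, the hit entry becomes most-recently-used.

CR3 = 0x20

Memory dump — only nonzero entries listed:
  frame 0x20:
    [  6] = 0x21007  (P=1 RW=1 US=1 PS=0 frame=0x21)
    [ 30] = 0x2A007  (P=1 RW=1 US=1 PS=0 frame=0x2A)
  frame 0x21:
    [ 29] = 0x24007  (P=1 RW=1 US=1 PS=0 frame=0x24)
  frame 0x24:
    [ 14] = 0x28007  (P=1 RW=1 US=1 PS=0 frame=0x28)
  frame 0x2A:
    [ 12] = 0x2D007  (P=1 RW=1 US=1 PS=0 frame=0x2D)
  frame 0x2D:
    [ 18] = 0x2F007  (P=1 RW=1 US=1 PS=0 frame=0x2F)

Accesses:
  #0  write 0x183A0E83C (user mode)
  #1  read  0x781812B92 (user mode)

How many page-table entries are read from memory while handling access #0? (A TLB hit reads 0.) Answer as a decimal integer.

Per-access translation:
#0 VA=0x183A0E83C (w,user):
  L0: frame=0x20 idx=6 entry=0x21007 [P=1 RW=1 US=1 PS=0]
  L1: frame=0x21 idx=29 entry=0x24007 [P=1 RW=1 US=1 PS=0]
  L2: frame=0x24 idx=14 entry=0x28007 [P=1 RW=1 US=1 PS=0]
  ⇒ phys 0x2883C  [3 reads]
#1 VA=0x781812B92 (r,user):
  L0: frame=0x20 idx=30 entry=0x2A007 [P=1 RW=1 US=1 PS=0]
  L1: frame=0x2A idx=12 entry=0x2D007 [P=1 RW=1 US=1 PS=0]
  L2: frame=0x2D idx=18 entry=0x2F007 [P=1 RW=1 US=1 PS=0]
  ⇒ phys 0x2FB92  [3 reads]

Entries read for #0: 3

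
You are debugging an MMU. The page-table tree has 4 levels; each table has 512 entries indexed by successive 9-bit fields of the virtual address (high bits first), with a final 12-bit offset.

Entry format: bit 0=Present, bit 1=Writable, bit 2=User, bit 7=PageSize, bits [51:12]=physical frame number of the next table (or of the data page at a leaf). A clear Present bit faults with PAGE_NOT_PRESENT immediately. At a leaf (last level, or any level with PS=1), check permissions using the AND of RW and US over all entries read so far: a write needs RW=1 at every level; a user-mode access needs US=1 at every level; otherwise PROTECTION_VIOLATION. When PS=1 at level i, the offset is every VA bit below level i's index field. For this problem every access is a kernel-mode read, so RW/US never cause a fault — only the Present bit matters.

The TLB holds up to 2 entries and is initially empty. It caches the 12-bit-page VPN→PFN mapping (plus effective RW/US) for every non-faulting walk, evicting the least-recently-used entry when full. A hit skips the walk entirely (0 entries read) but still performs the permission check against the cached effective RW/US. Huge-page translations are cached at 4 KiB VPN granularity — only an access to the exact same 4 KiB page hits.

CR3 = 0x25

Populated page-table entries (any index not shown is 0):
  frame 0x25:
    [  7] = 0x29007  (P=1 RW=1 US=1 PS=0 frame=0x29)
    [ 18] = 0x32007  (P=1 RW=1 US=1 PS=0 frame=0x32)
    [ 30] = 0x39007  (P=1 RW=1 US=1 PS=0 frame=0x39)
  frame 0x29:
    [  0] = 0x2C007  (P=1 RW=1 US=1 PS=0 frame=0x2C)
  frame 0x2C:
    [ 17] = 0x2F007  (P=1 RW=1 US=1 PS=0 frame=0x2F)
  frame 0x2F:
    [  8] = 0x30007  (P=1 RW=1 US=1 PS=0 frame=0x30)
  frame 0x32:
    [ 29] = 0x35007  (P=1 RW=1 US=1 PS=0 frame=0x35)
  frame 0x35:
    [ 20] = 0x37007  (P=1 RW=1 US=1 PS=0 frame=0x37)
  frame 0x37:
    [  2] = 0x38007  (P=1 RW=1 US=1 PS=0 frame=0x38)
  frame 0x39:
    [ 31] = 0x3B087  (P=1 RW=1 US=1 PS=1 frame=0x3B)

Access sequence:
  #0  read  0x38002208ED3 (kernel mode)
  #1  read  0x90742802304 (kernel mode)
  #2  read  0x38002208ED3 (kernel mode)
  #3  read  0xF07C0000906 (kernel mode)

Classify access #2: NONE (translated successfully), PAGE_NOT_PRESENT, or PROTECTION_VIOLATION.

Walk each access:
#0 VA=0x38002208ED3 (r,kernel):
  lvl0: tbl 0x25, slot 7 ⇒ 0x29007 (P1/RW1/US1/PS0)
  lvl1: tbl 0x29, slot 0 ⇒ 0x2C007 (P1/RW1/US1/PS0)
  lvl2: tbl 0x2C, slot 17 ⇒ 0x2F007 (P1/RW1/US1/PS0)
  lvl3: tbl 0x2F, slot 8 ⇒ 0x30007 (P1/RW1/US1/PS0)
  ✓ 0x30ED3  — 4 lookups
#1 VA=0x90742802304 (r,kernel):
  lvl0: tbl 0x25, slot 18 ⇒ 0x32007 (P1/RW1/US1/PS0)
  lvl1: tbl 0x32, slot 29 ⇒ 0x35007 (P1/RW1/US1/PS0)
  lvl2: tbl 0x35, slot 20 ⇒ 0x37007 (P1/RW1/US1/PS0)
  lvl3: tbl 0x37, slot 2 ⇒ 0x38007 (P1/RW1/US1/PS0)
  ✓ 0x38304  — 4 lookups
#2 VA=0x38002208ED3 (r,kernel):
  TLB hit vpn=0x38002208 → PA=0x30ED3
#3 VA=0xF07C0000906 (r,kernel):
  lvl0: tbl 0x25, slot 30 ⇒ 0x39007 (P1/RW1/US1/PS0)
  lvl1: tbl 0x39, slot 31 ⇒ 0x3B087 (P1/RW1/US1/PS1)
  ✓ 0x3B906 (huge @L1)  — 2 lookups

Access #2 fault: NONE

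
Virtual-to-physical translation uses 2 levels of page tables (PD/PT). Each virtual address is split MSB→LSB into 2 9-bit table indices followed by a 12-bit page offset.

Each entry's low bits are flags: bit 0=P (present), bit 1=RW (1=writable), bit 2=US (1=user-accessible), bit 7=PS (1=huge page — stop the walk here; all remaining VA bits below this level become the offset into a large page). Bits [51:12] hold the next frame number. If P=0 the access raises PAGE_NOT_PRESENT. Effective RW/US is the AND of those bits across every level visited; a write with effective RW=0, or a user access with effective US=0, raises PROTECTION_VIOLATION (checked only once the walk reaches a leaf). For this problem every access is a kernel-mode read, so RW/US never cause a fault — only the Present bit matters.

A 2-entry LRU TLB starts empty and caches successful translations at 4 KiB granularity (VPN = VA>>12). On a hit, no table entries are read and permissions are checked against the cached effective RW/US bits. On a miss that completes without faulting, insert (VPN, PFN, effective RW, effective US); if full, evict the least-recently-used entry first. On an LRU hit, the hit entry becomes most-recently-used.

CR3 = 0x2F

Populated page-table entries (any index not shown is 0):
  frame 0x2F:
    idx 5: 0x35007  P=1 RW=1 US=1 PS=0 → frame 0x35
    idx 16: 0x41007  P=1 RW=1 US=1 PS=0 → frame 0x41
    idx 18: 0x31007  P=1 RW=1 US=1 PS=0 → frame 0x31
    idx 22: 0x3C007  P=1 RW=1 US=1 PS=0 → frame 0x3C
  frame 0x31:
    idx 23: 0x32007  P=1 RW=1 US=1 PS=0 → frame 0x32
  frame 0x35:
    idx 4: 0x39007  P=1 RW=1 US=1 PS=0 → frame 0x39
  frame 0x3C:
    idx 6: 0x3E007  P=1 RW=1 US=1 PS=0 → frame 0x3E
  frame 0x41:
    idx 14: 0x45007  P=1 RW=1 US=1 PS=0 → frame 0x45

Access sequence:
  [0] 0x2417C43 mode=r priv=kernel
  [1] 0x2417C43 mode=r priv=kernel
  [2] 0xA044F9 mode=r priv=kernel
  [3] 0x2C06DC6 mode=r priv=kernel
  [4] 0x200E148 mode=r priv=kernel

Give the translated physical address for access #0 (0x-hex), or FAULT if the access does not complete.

Trace:
#0 VA=0x2417C43 (r,kernel):
  L0: frame=0x2F idx=18 entry=0x31007 [P=1 RW=1 US=1 PS=0]
  L1: frame=0x31 idx=23 entry=0x32007 [P=1 RW=1 US=1 PS=0]
  ⇒ phys 0x32C43  [2 reads]
#1 VA=0x2417C43 (r,kernel):
  TLB hit vpn=0x2417 → PA=0x32C43
#2 VA=0xA044F9 (r,kernel):
  L0: frame=0x2F idx=5 entry=0x35007 [P=1 RW=1 US=1 PS=0]
  L1: frame=0x35 idx=4 entry=0x39007 [P=1 RW=1 US=1 PS=0]
  ⇒ phys 0x394F9  [2 reads]
#3 VA=0x2C06DC6 (r,kernel):
  L0: frame=0x2F idx=22 entry=0x3C007 [P=1 RW=1 US=1 PS=0]
  L1: frame=0x3C idx=6 entry=0x3E007 [P=1 RW=1 US=1 PS=0]
  ⇒ phys 0x3EDC6  [2 reads]
#4 VA=0x200E148 (r,kernel):
  L0: frame=0x2F idx=16 entry=0x41007 [P=1 RW=1 US=1 PS=0]
  L1: frame=0x41 idx=14 entry=0x45007 [P=1 RW=1 US=1 PS=0]
  ⇒ phys 0x45148  [2 reads]

Access #0 PA: 0x32C43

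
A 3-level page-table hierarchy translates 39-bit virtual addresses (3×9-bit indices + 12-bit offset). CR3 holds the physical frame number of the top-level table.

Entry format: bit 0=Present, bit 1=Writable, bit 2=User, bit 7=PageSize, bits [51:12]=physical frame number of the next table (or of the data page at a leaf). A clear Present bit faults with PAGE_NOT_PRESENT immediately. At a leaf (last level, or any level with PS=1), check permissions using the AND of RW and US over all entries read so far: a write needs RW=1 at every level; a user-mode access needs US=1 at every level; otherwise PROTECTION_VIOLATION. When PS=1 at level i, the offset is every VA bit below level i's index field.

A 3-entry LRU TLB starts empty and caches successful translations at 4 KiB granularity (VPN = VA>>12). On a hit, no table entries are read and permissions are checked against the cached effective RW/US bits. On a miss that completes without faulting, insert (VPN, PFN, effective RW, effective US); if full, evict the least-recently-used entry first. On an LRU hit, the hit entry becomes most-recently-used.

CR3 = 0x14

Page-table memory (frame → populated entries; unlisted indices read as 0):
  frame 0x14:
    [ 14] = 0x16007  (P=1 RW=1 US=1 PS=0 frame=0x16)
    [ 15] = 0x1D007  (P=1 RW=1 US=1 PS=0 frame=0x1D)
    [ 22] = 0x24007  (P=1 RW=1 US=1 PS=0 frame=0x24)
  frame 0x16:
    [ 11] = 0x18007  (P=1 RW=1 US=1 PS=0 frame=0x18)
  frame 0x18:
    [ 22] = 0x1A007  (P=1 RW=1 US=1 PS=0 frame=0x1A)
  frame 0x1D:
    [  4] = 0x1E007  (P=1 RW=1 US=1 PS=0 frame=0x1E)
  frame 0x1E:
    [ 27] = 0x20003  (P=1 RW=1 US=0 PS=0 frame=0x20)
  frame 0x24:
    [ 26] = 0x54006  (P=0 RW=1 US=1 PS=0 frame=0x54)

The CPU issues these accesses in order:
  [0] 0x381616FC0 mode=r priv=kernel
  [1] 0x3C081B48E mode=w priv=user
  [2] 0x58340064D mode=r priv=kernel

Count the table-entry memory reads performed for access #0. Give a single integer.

Trace:
#0 VA=0x381616FC0 (r,kernel):
  [0] read 0x14 idx=14: raw=0x16007 flags P=1 W=1 U=1 S=0
  [1] read 0x16 idx=11: raw=0x18007 flags P=1 W=1 U=1 S=0
  [2] read 0x18 idx=22: raw=0x1A007 flags P=1 W=1 U=1 S=0
  ⇒ phys 0x1AFC0  [3 reads]
#1 VA=0x3C081B48E (w,user):
  [0] read 0x14 idx=15: raw=0x1D007 flags P=1 W=1 U=1 S=0
  [1] read 0x1D idx=4: raw=0x1E007 flags P=1 W=1 U=1 S=0
  [2] read 0x1E idx=27: raw=0x20003 flags P=1 W=1 U=0 S=0
  → PROTECTION_VIOLATION  (3 entries read)
#2 VA=0x58340064D (r,kernel):
  [0] read 0x14 idx=22: raw=0x24007 flags P=1 W=1 U=1 S=0
  [1] read 0x24 idx=26: raw=0x54006 flags P=0 W=1 U=1 S=0
  → PAGE_NOT_PRESENT  (2 entries read)

Entries read for #0: 3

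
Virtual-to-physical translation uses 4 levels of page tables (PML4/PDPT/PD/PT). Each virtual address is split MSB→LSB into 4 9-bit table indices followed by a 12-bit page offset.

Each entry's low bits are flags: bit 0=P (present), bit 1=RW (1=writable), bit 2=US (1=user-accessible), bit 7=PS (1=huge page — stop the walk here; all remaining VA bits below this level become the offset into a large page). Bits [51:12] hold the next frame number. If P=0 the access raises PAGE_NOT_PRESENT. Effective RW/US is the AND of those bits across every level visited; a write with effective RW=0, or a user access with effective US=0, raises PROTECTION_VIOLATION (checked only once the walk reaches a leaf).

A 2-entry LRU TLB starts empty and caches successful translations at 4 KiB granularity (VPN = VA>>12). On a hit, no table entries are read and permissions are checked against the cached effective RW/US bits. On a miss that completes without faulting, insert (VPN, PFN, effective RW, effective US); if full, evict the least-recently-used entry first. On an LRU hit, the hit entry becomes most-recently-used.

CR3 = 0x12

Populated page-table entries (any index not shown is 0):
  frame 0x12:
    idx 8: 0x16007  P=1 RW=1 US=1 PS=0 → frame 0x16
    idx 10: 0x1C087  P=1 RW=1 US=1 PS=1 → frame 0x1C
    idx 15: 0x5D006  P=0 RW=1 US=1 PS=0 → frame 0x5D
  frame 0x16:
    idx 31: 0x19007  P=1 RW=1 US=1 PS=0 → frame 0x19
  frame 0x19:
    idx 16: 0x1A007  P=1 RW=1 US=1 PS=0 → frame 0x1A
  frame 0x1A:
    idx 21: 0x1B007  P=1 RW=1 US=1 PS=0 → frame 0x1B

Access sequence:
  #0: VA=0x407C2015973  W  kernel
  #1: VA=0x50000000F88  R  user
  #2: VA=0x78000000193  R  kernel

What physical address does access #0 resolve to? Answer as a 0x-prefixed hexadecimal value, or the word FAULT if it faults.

Walk each access:
#0 VA=0x407C2015973 (w,kernel):
  L0: frame=0x12 idx=8 entry=0x16007 [P=1 RW=1 US=1 PS=0]
  L1: frame=0x16 idx=31 entry=0x19007 [P=1 RW=1 US=1 PS=0]
  L2: frame=0x19 idx=16 entry=0x1A007 [P=1 RW=1 US=1 PS=0]
  L3: frame=0x1A idx=21 entry=0x1B007 [P=1 RW=1 US=1 PS=0]
  ✓ 0x1B973  — 4 lookups
#1 VA=0x50000000F88 (r,user):
  L0: frame=0x12 idx=10 entry=0x1C087 [P=1 RW=1 US=1 PS=1]
  ✓ 0x1CF88 (huge @L0)  — 1 lookups
#2 VA=0x78000000193 (r,kernel):
  L0: frame=0x12 idx=15 entry=0x5D006 [P=0 RW=1 US=1 PS=0]
  ✗ PAGE_NOT_PRESENT  [1 reads]

Access #0 PA: 0x1B973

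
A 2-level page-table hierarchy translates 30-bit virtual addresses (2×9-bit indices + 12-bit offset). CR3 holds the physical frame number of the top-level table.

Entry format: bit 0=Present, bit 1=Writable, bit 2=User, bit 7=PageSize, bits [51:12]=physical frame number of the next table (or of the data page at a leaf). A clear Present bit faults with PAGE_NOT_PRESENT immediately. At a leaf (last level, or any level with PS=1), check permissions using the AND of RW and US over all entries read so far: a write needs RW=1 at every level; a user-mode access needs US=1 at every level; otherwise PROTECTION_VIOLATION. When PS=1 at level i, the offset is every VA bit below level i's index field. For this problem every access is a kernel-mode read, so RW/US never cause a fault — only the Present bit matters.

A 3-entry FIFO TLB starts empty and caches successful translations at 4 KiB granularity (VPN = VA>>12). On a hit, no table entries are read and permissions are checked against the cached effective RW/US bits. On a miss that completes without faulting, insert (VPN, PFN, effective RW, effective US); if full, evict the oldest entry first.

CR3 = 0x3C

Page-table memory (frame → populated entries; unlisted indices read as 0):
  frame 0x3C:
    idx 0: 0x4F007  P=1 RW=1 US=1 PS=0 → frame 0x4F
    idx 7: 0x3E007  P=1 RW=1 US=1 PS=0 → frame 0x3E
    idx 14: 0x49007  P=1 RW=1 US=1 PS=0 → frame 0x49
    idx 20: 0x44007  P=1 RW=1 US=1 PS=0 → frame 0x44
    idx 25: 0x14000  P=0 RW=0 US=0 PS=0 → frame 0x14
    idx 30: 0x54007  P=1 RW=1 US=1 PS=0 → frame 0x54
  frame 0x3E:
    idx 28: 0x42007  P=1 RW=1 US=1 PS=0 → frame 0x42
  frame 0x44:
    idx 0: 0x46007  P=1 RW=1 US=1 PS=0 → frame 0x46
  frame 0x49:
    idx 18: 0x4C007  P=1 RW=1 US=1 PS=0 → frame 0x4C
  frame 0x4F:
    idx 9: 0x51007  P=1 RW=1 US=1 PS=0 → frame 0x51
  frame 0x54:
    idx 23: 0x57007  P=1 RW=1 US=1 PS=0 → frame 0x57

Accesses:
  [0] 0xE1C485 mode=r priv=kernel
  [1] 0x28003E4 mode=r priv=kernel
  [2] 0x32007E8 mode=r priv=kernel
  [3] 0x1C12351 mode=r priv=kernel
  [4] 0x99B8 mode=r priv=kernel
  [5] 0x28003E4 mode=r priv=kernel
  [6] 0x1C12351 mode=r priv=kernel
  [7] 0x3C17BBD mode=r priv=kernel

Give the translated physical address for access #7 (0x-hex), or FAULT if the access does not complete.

Walk each access:
#0 VA=0xE1C485 (r,kernel):
  L0: frame=0x3C idx=7 entry=0x3E007 [P=1 RW=1 US=1 PS=0]
  L1: frame=0x3E idx=28 entry=0x42007 [P=1 RW=1 US=1 PS=0]
  ⇒ phys 0x42485  [2 reads]
#1 VA=0x28003E4 (r,kernel):
  L0: frame=0x3C idx=20 entry=0x44007 [P=1 RW=1 US=1 PS=0]
  L1: frame=0x44 idx=0 entry=0x46007 [P=1 RW=1 US=1 PS=0]
  ⇒ phys 0x463E4  [2 reads]
#2 VA=0x32007E8 (r,kernel):
  L0: frame=0x3C idx=25 entry=0x14000 [P=0 RW=0 US=0 PS=0]
  ⇒ fault: PAGE_NOT_PRESENT  — 1 lookups
#3 VA=0x1C12351 (r,kernel):
  L0: frame=0x3C idx=14 entry=0x49007 [P=1 RW=1 US=1 PS=0]
  L1: frame=0x49 idx=18 entry=0x4C007 [P=1 RW=1 US=1 PS=0]
  ⇒ phys 0x4C351  [2 reads]
#4 VA=0x99B8 (r,kernel):
  L0: frame=0x3C idx=0 entry=0x4F007 [P=1 RW=1 US=1 PS=0]
  L1: frame=0x4F idx=9 entry=0x51007 [P=1 RW=1 US=1 PS=0]
  ⇒ phys 0x519B8  [2 reads]
#5 VA=0x28003E4 (r,kernel):
  TLB hit vpn=0x2800 → PA=0x463E4
#6 VA=0x1C12351 (r,kernel):
  TLB hit vpn=0x1C12 → PA=0x4C351
#7 VA=0x3C17BBD (r,kernel):
  L0: frame=0x3C idx=30 entry=0x54007 [P=1 RW=1 US=1 PS=0]
  L1: frame=0x54 idx=23 entry=0x57007 [P=1 RW=1 US=1 PS=0]
  ⇒ phys 0x57BBD  [2 reads]

Access #7 PA: 0x57BBD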